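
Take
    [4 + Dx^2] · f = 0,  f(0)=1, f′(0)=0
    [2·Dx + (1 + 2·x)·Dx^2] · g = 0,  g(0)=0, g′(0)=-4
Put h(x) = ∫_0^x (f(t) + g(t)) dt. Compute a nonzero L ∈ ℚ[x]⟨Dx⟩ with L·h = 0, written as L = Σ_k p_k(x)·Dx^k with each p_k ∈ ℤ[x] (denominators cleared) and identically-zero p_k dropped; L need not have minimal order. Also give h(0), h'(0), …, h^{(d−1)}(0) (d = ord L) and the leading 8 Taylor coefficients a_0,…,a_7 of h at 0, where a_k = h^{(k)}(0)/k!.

f: a_k = 1, 0, -2, 0, 2/3, 0, -4/45, 0, …
g: a_k = 0, -4, 4, -16/3, 8, -64/5, 64/3, -256/7, …
h₀=f+g: left-lcm gives L₀, ord ≤ 4.
h=∫₀ˣh₀: take L = L₀·Dx.
L = (56 + 32·x + 32·x^2)·Dx^2 + (12 + 40·x + 48·x^2 + 32·x^3)·Dx^3 + (14 + 8·x + 8·x^2)·Dx^4 + (3 + 10·x + 12·x^2 + 8·x^3)·Dx^5  (order 5).
h: a_k = 0, 1, -2, 2/3, -4/3, 26/15, -32/15, 956/315, …
ICs: h(0) = 0, h′(0) = 1, h′′(0) = -4, h′′′(0) = 4, h′′′′(0) = -32.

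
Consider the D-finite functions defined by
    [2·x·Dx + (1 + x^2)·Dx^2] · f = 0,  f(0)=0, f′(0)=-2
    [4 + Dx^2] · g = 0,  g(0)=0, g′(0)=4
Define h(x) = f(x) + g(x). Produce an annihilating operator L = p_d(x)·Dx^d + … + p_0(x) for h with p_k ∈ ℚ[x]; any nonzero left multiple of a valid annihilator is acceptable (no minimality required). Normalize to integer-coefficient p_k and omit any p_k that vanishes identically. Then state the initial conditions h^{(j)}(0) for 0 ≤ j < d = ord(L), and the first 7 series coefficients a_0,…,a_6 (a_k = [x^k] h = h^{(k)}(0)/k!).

L = (-32·x + 80·x^3 + 16·x^5)·Dx + (4 + 32·x^2 + 36·x^4 + 8·x^6)·Dx^2 + (-8·x + 20·x^3 + 4·x^5)·Dx^3 + (1 + 8·x^2 + 9·x^4 + 2·x^6)·Dx^4  (order 4).
h: a_k = 0, 2, 0, -2, 0, 2/15, 0, …
ICs: h(0) = 0, h′(0) = 2, h′′(0) = 0, h′′′(0) = -12.

f: a_k = 0, -2, 0, 2/3, 0, -2/5, 0, …
g: a_k = 0, 4, 0, -8/3, 0, 8/15, 0, …
h₀=f+g: left-lcm gives L₀, ord ≤ 4.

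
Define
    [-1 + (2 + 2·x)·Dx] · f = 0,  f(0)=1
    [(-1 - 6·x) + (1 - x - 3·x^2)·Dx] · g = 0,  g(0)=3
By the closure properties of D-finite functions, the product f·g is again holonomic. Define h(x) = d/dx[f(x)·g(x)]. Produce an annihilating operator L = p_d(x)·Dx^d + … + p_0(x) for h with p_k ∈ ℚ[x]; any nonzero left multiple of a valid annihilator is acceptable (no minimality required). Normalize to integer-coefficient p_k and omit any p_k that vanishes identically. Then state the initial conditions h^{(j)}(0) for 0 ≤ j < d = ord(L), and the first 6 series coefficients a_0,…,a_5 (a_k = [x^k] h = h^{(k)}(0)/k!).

L = (35 + 162·x + 381·x^2 + 390·x^3 + 135·x^4) + (-6 - 26·x + 6·x^2 + 122·x^3 + 150·x^4 + 54·x^5)·Dx  (order 1).
h: a_k = 9/2, 105/4, 1287/16, 8457/32, 187635/256, 1059039/512, …
ICs: h(0) = 9/2.

f: a_k = 1, 1/2, -1/8, 1/16, -5/128, 7/256, …
g: a_k = 3, 3, 12, 21, 57, 120, …
f·g: L₀ = L_f ⊗_s L_g, ord ≤ 1·1.
h₀' ⇒ L via d/dx closure of L₀.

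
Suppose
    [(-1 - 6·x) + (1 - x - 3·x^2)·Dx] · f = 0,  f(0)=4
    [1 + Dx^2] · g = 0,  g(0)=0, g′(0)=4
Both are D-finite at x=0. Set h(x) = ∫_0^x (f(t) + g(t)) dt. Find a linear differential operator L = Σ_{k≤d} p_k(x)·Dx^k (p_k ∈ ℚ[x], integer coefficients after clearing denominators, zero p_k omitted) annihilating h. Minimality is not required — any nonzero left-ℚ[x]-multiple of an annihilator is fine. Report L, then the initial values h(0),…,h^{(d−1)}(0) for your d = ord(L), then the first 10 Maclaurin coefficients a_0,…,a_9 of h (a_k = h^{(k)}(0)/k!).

L = (43 + 292·x + 307·x^2 + 624·x^3 + 45·x^4 + 54·x^5)·Dx + (-9 - 7·x - 6·x^2 + 91·x^3 + 144·x^4 + 27·x^5 + 27·x^6)·Dx^2 + (43 + 292·x + 307·x^2 + 624·x^3 + 45·x^4 + 54·x^5)·Dx^3 + (-9 - 7·x - 6·x^2 + 91·x^3 + 144·x^4 + 27·x^5 + 27·x^6)·Dx^4  (order 4).
h: a_k = 0, 4, 4, 16/3, 41/6, 76/5, 4801/180, 388/7, 1093679/10080, 2032/9, …
ICs: h(0) = 0, h′(0) = 4, h′′(0) = 8, h′′′(0) = 32.

f: a_k = 4, 4, 16, 28, 76, 160, 388, 868, 2032, 4636, …
g: a_k = 0, 4, 0, -2/3, 0, 1/30, 0, -1/1260, 0, 1/90720, …
h₀=f+g: left-lcm gives L₀, ord ≤ 3.
h=∫h₀ ⇒ L = L₀·Dx.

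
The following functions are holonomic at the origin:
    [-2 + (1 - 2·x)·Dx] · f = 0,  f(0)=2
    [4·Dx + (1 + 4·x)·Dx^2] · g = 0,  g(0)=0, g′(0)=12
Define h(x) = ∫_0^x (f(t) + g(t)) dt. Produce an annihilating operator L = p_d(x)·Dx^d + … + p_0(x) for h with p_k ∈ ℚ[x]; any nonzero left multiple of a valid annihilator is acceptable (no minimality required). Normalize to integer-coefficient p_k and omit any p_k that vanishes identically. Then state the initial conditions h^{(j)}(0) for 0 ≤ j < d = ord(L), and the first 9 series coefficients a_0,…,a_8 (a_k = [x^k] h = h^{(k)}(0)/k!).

f: a_k = 2, 4, 8, 16, 32, 64, 128, 256, 512, …
g: a_k = 0, 12, -24, 64, -192, 3072/5, -2048, 49152/7, -24576, …
h₀=f+g: left-lcm gives L₀, ord ≤ 3.
∫: right-multiply L₀ by Dx.
L = (28 + 16·x)·Dx^2 + (-1 + 40·x + 32·x^2)·Dx^3 + (-1 - 3·x + 6·x^2 + 8·x^3)·Dx^4  (order 4).
h: a_k = 0, 2, 8, -16/3, 20, -32, 1696/15, -1920/7, 6368/7, …
ICs: h(0) = 0, h′(0) = 2, h′′(0) = 16, h′′′(0) = -32.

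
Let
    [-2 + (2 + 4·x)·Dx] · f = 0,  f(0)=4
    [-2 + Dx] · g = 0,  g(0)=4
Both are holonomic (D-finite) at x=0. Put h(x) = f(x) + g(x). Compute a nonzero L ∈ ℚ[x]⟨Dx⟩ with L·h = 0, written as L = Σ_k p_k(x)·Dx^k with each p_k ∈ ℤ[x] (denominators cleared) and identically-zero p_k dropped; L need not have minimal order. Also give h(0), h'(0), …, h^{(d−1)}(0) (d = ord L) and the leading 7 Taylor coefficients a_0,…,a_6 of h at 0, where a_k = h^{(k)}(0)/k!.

f: a_k = 4, 4, -2, 2, -5/2, 7/2, -21/4, …
g: a_k = 4, 8, 8, 16/3, 8/3, 16/15, 16/45, …
L₀ := lclm(L_f,L_g); ord L₀ ≤ 1+1.
L = (6 + 8·x) + (-5 - 16·x - 16·x^2)·Dx + (1 + 6·x + 8·x^2)·Dx^2  (order 2).
h: a_k = 8, 12, 6, 22/3, 1/6, 137/30, -881/180, …
ICs: h(0) = 8, h′(0) = 12.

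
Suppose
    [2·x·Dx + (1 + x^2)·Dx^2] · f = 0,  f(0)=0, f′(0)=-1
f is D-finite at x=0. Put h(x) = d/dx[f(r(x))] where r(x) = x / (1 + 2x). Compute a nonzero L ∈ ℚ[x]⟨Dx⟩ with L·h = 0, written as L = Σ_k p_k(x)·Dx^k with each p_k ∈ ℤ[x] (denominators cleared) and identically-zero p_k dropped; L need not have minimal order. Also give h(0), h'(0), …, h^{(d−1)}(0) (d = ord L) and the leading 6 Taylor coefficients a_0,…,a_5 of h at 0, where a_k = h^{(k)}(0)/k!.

f: a_k = 0, -1, 0, 1/3, 0, -1/5, …
Change of var in L_f (x↦r) gives L₀.
Derive L from L₀ (diff closure).
L = (4 + 10·x) + (1 + 4·x + 5·x^2)·Dx  (order 1).
h: a_k = -1, 4, -11, 24, -41, 44, …
ICs: h(0) = -1.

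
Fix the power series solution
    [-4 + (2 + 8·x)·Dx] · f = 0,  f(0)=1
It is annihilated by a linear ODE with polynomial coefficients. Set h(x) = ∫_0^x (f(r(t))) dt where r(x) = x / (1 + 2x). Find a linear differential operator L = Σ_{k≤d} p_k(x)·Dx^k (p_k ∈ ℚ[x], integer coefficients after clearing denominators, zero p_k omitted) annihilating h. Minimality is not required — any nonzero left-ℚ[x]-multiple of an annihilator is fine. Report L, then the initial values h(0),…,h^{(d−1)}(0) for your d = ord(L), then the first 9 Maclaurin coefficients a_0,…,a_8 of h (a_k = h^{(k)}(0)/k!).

L = -2·Dx + (1 + 8·x + 12·x^2)·Dx^2  (order 2).
h: a_k = 0, 1, 1, -2, 5, -74/5, 50, -1308/7, 753, …
ICs: h(0) = 0, h′(0) = 1.

f: a_k = 1, 2, -2, 4, -10, 28, -84, 264, -858, …
Change of var in L_f (x↦r) gives L₀.
∫: right-multiply L₀ by Dx.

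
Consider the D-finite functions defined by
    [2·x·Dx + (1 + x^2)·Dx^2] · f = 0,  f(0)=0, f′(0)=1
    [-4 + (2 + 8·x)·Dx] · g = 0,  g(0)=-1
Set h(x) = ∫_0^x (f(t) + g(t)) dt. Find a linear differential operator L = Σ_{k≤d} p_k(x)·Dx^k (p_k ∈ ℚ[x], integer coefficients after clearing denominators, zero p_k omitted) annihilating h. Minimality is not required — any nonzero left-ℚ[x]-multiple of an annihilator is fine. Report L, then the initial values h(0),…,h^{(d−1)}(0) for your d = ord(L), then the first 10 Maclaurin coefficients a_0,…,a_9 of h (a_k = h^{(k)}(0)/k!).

L = (-4 - 40·x + 12·x^2 + 24·x^3)·Dx^2 + (-14 - 16·x - 50·x^2 + 48·x^3 + 84·x^4)·Dx^3 + (-2 - 6·x + 12·x^2 + 18·x^3 + 14·x^4 + 24·x^5)·Dx^4  (order 4).
h: a_k = 0, -1, -1/2, 2/3, -13/12, 2, -139/30, 12, -1849/56, 286/3, …
ICs: h(0) = 0, h′(0) = -1, h′′(0) = -1, h′′′(0) = 4.

f: a_k = 0, 1, 0, -1/3, 0, 1/5, 0, -1/7, 0, 1/9, …
g: a_k = -1, -2, 2, -4, 10, -28, 84, -264, 858, -2860, …
Weyl lclm of L_f,L_g ⇒ L₀ (ord ≤ 3).
h=∫h₀ ⇒ L = L₀·Dx.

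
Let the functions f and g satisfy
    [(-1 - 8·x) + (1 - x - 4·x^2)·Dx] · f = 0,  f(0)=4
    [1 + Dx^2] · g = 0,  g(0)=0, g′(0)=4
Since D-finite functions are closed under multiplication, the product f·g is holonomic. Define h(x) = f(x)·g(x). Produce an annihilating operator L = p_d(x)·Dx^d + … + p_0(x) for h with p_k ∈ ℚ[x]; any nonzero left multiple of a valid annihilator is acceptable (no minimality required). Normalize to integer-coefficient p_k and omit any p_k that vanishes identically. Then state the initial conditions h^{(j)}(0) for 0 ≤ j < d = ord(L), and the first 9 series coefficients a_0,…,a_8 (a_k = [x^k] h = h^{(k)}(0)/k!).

f: a_k = 4, 4, 20, 36, 116, 260, 724, 1764, 4660, …
g: a_k = 0, 4, 0, -2/3, 0, 1/30, 0, -1/1260, 0, …
f·g: L₀ = L_f ⊗_s L_g, ord ≤ 1·2.
L = (7 + x + 4·x^2) + (2 + 16·x)·Dx + (-1 + x + 4·x^2)·Dx^2  (order 2).
h: a_k = 0, 16, 16, 232/3, 424/3, 2254/5, 15242/15, 888089/315, 2168417/315, …
ICs: h(0) = 0, h′(0) = 16.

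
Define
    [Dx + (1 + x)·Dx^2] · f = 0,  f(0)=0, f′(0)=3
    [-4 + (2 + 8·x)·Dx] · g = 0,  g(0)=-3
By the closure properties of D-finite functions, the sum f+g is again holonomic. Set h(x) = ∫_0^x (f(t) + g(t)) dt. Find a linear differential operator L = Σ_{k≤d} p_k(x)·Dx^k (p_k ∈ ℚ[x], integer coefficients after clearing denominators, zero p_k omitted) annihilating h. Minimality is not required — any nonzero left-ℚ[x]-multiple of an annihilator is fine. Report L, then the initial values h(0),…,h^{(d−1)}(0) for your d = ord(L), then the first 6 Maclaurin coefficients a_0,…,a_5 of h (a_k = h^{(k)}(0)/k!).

f: a_k = 0, 3, -3/2, 1, -3/4, 3/5, …
g: a_k = -3, -6, 6, -12, 30, -84, …
f+g: L₀ = lclm(L_f,L_g), ord ≤ 2+1.
Integrate: L := L₀·Dx.
L = (-8 + 4·x)·Dx^2 + (-10 - 8·x + 20·x^2)·Dx^3 + (-1 - 3·x + 6·x^2 + 8·x^3)·Dx^4  (order 4).
h: a_k = 0, -3, -3/2, 3/2, -11/4, 117/20, …
ICs: h(0) = 0, h′(0) = -3, h′′(0) = -3, h′′′(0) = 9.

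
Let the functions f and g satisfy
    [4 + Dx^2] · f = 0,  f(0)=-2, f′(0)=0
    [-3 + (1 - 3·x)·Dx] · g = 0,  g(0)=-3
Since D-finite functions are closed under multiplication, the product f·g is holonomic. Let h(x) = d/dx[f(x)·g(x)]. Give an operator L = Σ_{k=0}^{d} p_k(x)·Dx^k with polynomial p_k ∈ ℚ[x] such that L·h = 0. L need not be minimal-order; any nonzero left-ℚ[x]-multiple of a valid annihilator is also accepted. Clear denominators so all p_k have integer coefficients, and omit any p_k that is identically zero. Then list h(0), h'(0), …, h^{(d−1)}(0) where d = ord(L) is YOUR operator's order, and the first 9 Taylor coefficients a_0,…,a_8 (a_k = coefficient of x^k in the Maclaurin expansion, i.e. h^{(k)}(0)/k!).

L = (-14 - 24·x + 36·x^2) + (-6 + 18·x)·Dx + (1 - 6·x + 9·x^2)·Dx^2  (order 2).
h: a_k = 18, 84, 378, 1528, 5730, 103124/5, 360934/5, 5197456/21, 5847138/7, …
ICs: h(0) = 18, h′(0) = 84.

f: a_k = -2, 0, 4, 0, -4/3, 0, 8/45, 0, -4/315, …
g: a_k = -3, -9, -27, -81, -243, -729, -2187, -6561, -19683, …
h₀=f·g: eliminate ⇒ L₀, order ≤ 2·1.
Derive L from L₀ (diff closure).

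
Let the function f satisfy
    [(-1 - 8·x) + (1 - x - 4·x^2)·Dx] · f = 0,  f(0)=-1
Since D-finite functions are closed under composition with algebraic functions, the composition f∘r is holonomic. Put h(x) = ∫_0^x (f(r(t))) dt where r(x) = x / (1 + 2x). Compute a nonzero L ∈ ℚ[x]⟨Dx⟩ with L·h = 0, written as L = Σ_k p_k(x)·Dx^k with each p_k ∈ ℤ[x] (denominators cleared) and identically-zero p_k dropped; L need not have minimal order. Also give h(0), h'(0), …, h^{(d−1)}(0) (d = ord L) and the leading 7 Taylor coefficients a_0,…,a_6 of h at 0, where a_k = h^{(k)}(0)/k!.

f: a_k = -1, -1, -5, -9, -29, -65, -181, …
Change of var in L_f (x↦r) gives L₀.
Integrate: L := L₀·Dx.
L = (1 + 10·x)·Dx + (-1 - 5·x - 4·x^2 + 4·x^3)·Dx^2  (order 2).
h: a_k = 0, -1, -1/2, -1, 7/4, -27/5, 95/6, …
ICs: h(0) = 0, h′(0) = -1.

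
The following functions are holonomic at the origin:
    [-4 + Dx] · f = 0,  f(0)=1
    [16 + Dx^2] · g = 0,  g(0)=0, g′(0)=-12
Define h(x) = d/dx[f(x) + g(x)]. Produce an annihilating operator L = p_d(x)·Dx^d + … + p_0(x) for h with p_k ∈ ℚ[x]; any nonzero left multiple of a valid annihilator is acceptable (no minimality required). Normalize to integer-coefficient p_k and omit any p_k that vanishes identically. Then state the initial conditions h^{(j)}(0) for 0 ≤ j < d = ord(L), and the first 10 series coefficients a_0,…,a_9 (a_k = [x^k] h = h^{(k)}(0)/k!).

f: a_k = 1, 4, 8, 32/3, 32/3, 128/15, 256/45, 1024/315, 512/315, 2048/2835, …
g: a_k = 0, -12, 0, 32, 0, -128/5, 0, 1024/105, 0, -2048/945, …
f+g: L₀ = lclm(L_f,L_g), ord ≤ 1+2.
h₀' ⇒ L via d/dx closure of L₀.
L = 64 - 16·Dx + 4·Dx^2 - Dx^3  (order 3).
h: a_k = -8, 16, 128, 128/3, -256/3, 512/15, 4096/45, 4096/315, -4096/315, 8192/2835, …
ICs: h(0) = -8, h′(0) = 16, h′′(0) = 256.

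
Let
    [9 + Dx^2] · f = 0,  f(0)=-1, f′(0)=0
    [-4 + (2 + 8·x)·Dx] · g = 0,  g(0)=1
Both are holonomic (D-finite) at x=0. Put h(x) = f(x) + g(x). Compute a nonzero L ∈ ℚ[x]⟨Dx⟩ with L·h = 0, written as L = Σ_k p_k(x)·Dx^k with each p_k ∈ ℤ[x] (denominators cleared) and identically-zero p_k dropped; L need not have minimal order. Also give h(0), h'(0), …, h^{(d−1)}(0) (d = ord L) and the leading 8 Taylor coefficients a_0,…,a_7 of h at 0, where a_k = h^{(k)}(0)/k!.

f: a_k = -1, 0, 9/2, 0, -27/8, 0, 81/80, 0, …
g: a_k = 1, 2, -2, 4, -10, 28, -84, 264, …
Weyl lclm of L_f,L_g ⇒ L₀ (ord ≤ 3).
L = (-378 - 1296·x - 2592·x^2) + (45 + 828·x + 3888·x^2 + 5184·x^3)·Dx + (-42 - 144·x - 288·x^2)·Dx^2 + (5 + 92·x + 432·x^2 + 576·x^3)·Dx^3  (order 3).
h: a_k = 0, 2, 5/2, 4, -107/8, 28, -6639/80, 264, …
ICs: h(0) = 0, h′(0) = 2, h′′(0) = 5.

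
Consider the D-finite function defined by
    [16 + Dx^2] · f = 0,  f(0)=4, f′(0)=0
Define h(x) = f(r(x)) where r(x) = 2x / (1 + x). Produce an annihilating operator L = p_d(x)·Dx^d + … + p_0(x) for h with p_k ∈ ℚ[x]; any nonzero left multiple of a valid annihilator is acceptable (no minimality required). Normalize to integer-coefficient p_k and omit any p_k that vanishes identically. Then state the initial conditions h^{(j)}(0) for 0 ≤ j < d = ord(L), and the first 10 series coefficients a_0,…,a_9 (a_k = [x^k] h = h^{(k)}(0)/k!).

L = 64 + (2 + 6·x + 6·x^2 + 2·x^3)·Dx + (1 + 4·x + 6·x^2 + 4·x^3 + x^4)·Dx^2  (order 2).
h: a_k = 4, 0, -128, 256, 896/3, -6656/3, 212864/45, -20736/5, -1865344/315, 9776128/315, …
ICs: h(0) = 4, h′(0) = 0.

f: a_k = 4, 0, -32, 0, 128/3, 0, -1024/45, 0, 2048/315, 0, …
Substitute x→r, Dx→(1/r')Dx; clear ⇒ L₀.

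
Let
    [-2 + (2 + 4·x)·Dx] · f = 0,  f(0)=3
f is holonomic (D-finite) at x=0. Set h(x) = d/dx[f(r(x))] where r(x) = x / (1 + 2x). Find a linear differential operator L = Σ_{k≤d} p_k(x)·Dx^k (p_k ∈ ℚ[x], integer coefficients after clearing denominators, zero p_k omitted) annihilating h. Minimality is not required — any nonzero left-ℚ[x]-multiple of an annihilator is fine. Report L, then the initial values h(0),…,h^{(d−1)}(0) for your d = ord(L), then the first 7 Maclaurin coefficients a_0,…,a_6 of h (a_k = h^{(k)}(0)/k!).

L = (-5 - 16·x) + (-1 - 6·x - 8·x^2)·Dx  (order 1).
h: a_k = 3, -15, 117/2, -423/2, 5985/8, -21177/8, 151305/16, …
ICs: h(0) = 3.

f: a_k = 3, 3, -3/2, 3/2, -15/8, 21/8, -63/16, …
Change of var in L_f (x↦r) gives L₀.
h=h₀': d/dx-closure on L₀ ⇒ L.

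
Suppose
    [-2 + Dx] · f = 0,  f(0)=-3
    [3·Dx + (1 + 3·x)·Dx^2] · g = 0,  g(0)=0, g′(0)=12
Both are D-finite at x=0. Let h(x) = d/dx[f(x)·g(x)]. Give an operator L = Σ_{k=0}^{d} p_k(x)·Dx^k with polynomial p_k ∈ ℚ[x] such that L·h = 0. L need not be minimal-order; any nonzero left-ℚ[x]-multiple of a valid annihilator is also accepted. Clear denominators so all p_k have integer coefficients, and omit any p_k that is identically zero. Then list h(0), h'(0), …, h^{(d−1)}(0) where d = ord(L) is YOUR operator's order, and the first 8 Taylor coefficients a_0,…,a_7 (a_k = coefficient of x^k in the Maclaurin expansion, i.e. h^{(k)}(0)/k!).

L = (20 - 24·x + 72·x^2) + (-8 + 6·x - 72·x^2)·Dx + (-1 + 3·x + 18·x^2)·Dx^2  (order 2).
h: a_k = -36, -36, -216, 348, -1326, 3960, -60772/5, 184748/5, …
ICs: h(0) = -36, h′(0) = -36.

f: a_k = -3, -6, -6, -4, -2, -4/5, -4/15, -8/105, …
g: a_k = 0, 12, -18, 36, -81, 972/5, -486, 8748/7, …
f·g: L₀ = L_f ⊗_s L_g, ord ≤ 1·2.
Differentiate: ansatz ord ≤ ord L₀ ⇒ L.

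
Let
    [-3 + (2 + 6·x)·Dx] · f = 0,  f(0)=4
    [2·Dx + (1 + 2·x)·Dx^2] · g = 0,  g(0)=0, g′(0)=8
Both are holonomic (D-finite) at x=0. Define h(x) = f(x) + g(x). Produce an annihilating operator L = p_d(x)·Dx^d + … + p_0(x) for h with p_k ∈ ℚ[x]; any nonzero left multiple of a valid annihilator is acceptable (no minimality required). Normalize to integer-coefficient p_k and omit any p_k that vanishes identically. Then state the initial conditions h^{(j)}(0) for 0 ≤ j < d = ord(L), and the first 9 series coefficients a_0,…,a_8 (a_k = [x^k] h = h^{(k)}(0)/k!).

L = (-6 + 36·x)·Dx + (5 + 84·x + 180·x^2)·Dx^2 + (2 + 22·x + 72·x^2 + 72·x^3)·Dx^3  (order 3).
h: a_k = 4, 14, -25/2, 209/12, -917/32, 16697/320, -78695/768, 767341/3584, -3863245/8192, …
ICs: h(0) = 4, h′(0) = 14, h′′(0) = -25.

f: a_k = 4, 6, -9/2, 27/4, -405/32, 1701/64, -15309/256, 72171/512, -2814669/8192, …
g: a_k = 0, 8, -8, 32/3, -16, 128/5, -128/3, 512/7, -128, …
Sum ⇒ L₀ = lclm(L_f,L_g) in ℚ(x)⟨Dx⟩.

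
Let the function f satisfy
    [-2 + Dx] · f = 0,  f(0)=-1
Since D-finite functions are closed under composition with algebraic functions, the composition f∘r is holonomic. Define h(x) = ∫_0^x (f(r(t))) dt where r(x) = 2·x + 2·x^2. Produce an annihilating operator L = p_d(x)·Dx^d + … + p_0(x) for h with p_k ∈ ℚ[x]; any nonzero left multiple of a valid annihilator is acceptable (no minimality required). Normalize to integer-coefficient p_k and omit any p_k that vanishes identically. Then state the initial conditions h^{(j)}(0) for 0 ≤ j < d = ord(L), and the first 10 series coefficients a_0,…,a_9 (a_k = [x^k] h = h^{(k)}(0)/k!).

f: a_k = -1, -2, -2, -4/3, -2/3, -4/15, -4/45, -8/315, -2/315, -4/2835, …
Change of var in L_f (x↦r) gives L₀.
∫: right-multiply L₀ by Dx.
L = (-4 - 8·x)·Dx + Dx^2  (order 2).
h: a_k = 0, -1, -2, -4, -20/3, -152/15, -208/15, -5536/315, -6512/315, -160/7, …
ICs: h(0) = 0, h′(0) = -1.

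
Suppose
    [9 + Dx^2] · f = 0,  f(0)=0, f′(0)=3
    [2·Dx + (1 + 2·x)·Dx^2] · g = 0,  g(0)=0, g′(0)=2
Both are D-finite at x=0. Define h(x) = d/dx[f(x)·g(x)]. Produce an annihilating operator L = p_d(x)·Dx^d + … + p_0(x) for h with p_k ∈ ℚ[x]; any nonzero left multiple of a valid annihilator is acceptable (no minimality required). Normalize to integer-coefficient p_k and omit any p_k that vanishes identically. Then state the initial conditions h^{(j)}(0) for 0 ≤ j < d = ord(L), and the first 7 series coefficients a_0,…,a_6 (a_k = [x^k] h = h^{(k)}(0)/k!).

L = (-1890 - 5103·x + 24057·x^2 + 163296·x^3 + 344088·x^4 + 314928·x^5 + 104976·x^6) + (-297 + 1998·x + 19440·x^2 + 51840·x^3 + 58320·x^4 + 23328·x^5)·Dx + (-147 + 738·x + 11106·x^2 + 44064·x^3 + 80352·x^4 + 69984·x^5 + 23328·x^6)·Dx^2 + (-33 + 222·x + 2160·x^2 + 5760·x^3 + 6480·x^4 + 2592·x^5)·Dx^3 + (7 + 145·x + 937·x^2 + 2880·x^3 + 4680·x^4 + 3888·x^5 + 1296·x^6)·Dx^4  (order 4).
h: a_k = 0, 12, -18, -4, -15, 135/2, -2527/20, …
ICs: h(0) = 0, h′(0) = 12, h′′(0) = -36, h′′′(0) = -24.

f: a_k = 0, 3, 0, -9/2, 0, 81/40, 0, …
g: a_k = 0, 2, -2, 8/3, -4, 32/5, -32/3, …
h₀=f·g: eliminate ⇒ L₀, order ≤ 2·2.
Derive L from L₀ (diff closure).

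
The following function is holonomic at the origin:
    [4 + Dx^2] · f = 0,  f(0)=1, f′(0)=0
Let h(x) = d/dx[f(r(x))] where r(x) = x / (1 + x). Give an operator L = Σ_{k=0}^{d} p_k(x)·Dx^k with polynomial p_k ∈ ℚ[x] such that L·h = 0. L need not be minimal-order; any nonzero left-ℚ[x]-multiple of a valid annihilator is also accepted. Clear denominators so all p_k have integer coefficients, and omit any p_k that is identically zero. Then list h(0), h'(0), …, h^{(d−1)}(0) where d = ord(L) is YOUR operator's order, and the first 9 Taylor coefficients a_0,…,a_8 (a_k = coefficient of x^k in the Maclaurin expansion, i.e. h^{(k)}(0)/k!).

L = (10 + 12·x + 6·x^2) + (6 + 18·x + 18·x^2 + 6·x^3)·Dx + (1 + 4·x + 6·x^2 + 4·x^3 + x^4)·Dx^2  (order 2).
h: a_k = 0, -4, 12, -64/3, 80/3, -308/15, -28/5, 18832/315, -5168/35, …
ICs: h(0) = 0, h′(0) = -4.

f: a_k = 1, 0, -2, 0, 2/3, 0, -4/45, 0, 2/315, …
L₀ from L_f via x↦r, Dx↦r'^{-1}Dx.
h₀' ⇒ L via d/dx closure of L₀.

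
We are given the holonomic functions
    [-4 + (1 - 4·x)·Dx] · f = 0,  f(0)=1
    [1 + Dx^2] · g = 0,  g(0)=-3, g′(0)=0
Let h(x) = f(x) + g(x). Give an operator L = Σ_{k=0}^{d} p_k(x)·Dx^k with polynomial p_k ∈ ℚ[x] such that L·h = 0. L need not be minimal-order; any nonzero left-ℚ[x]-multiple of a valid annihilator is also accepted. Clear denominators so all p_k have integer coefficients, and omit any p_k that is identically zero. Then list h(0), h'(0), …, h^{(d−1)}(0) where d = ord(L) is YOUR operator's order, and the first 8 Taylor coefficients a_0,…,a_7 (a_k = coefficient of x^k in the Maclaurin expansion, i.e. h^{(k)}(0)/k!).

f: a_k = 1, 4, 16, 64, 256, 1024, 4096, 16384, …
g: a_k = -3, 0, 3/2, 0, -1/8, 0, 1/240, 0, …
Sum ⇒ L₀ = lclm(L_f,L_g) in ℚ(x)⟨Dx⟩.
L = (388 - 32·x + 64·x^2) + (-33 + 140·x - 48·x^2 + 64·x^3)·Dx + (388 - 32·x + 64·x^2)·Dx^2 + (-33 + 140·x - 48·x^2 + 64·x^3)·Dx^3  (order 3).
h: a_k = -2, 4, 35/2, 64, 2047/8, 1024, 983041/240, 16384, …
ICs: h(0) = -2, h′(0) = 4, h′′(0) = 35.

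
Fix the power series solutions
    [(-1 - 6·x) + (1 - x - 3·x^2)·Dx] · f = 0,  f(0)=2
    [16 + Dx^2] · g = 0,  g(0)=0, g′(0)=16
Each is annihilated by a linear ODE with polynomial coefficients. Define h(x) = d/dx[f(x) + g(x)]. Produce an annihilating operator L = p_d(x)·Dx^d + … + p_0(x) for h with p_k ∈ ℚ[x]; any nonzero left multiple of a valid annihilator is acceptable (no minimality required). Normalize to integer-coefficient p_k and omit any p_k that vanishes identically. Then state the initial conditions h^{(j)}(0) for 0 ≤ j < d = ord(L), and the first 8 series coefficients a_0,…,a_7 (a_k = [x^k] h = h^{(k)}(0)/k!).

L = (4672 + 20416·x + 66304·x^2 + 32640·x^3 + 66240·x^4 + 62208·x^5 + 62208·x^6) + (-464 - 2352·x + 3792·x^2 + 6752·x^3 - 2400·x^4 + 5184·x^5 + 24192·x^6 + 20736·x^7)·Dx + (292 + 1276·x + 4144·x^2 + 2040·x^3 + 4140·x^4 + 3888·x^5 + 3888·x^6)·Dx^2 + (-29 - 147·x + 237·x^2 + 422·x^3 - 150·x^4 + 324·x^5 + 1512·x^6 + 1296·x^7)·Dx^3  (order 3).
h: a_k = 18, 16, -86, 152, 1712/3, 1164, 132614/45, 8128, …
ICs: h(0) = 18, h′(0) = 16, h′′(0) = -172.

f: a_k = 2, 2, 8, 14, 38, 80, 194, 434, …
g: a_k = 0, 16, 0, -128/3, 0, 512/15, 0, -4096/315, …
L₀ := lclm(L_f,L_g); ord L₀ ≤ 1+2.
Derive L from L₀ (diff closure).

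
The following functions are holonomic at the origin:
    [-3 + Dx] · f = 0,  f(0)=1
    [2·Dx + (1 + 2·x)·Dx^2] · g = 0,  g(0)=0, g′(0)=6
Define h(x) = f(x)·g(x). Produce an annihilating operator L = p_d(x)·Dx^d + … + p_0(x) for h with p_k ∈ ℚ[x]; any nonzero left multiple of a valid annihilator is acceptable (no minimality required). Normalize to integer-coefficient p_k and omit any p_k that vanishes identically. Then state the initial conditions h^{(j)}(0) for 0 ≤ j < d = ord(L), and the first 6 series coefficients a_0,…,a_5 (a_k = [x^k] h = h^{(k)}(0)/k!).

f: a_k = 1, 3, 9/2, 9/2, 27/8, 81/40, …
g: a_k = 0, 6, -6, 8, -12, 96/5, …
L₀ := L_f ⊗_s L_g (sym. prod.), ord ≤ 2.
L = (3 + 18·x) + (-4 - 12·x)·Dx + (1 + 2·x)·Dx^2  (order 2).
h: a_k = 0, 6, 12, 17, 12, 249/20, …
ICs: h(0) = 0, h′(0) = 6.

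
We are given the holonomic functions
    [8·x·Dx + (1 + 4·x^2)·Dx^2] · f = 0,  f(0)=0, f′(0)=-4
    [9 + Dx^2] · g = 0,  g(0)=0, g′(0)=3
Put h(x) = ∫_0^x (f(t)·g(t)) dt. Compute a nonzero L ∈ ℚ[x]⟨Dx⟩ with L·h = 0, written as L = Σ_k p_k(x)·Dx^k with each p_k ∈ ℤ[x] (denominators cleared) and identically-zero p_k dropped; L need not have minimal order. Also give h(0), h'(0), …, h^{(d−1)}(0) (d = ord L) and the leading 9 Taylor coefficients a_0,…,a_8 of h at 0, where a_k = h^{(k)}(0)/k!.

L = (2925 + 31536·x^2 + 95904·x^4 + 186624·x^6 + 186624·x^8)·Dx + (2448·x + 20160·x^3 + 62208·x^5 + 82944·x^7)·Dx^2 + (442 + 5088·x^2 + 19008·x^4 + 41472·x^6 + 41472·x^8)·Dx^3 + (272·x + 2240·x^3 + 6912·x^5 + 9216·x^7)·Dx^4 + (13 + 176·x^2 + 928·x^4 + 2304·x^6 + 2304·x^8)·Dx^5  (order 5).
h: a_k = 0, 0, 0, -4, 0, 34/5, 0, -141/14, 0, …
ICs: h(0) = 0, h′(0) = 0, h′′(0) = 0, h′′′(0) = -24, h′′′′(0) = 0.

f: a_k = 0, -4, 0, 16/3, 0, -64/5, 0, 256/7, 0, …
g: a_k = 0, 3, 0, -9/2, 0, 81/40, 0, -243/560, 0, …
L₀ := L_f ⊗_s L_g (sym. prod.), ord ≤ 4.
h=∫h₀ ⇒ L = L₀·Dx.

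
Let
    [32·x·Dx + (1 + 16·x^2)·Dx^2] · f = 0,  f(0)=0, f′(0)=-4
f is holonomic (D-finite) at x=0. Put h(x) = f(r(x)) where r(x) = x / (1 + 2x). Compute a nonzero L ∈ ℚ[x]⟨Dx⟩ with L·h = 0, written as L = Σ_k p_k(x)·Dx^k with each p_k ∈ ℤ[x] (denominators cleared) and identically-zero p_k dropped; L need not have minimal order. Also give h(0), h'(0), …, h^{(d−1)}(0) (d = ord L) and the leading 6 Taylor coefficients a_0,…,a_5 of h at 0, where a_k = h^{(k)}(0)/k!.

L = (4 + 40·x)·Dx + (1 + 4·x + 20·x^2)·Dx^2  (order 2).
h: a_k = 0, -4, 8, 16/3, -96, 1216/5, …
ICs: h(0) = 0, h′(0) = -4.

f: a_k = 0, -4, 0, 64/3, 0, -1024/5, …
h₀=f(r): pull back L_f along r ⇒ L₀.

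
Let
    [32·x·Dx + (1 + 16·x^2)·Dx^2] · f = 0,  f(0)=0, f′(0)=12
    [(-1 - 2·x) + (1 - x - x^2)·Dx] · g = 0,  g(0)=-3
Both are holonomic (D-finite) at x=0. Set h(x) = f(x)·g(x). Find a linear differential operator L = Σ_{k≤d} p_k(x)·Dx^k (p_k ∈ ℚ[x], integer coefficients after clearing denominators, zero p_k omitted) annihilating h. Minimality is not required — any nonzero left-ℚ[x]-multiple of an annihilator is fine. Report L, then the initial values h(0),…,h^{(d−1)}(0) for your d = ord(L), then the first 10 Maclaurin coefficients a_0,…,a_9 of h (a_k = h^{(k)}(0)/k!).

f: a_k = 0, 12, 0, -64, 0, 3072/5, 0, -49152/7, 0, 262144/3, …
g: a_k = -3, -3, -6, -9, -15, -24, -39, -63, -102, -165, …
Sym-product of L_f,L_g gives L₀ (≤ ord 2).
L = (2 + 32·x + 96·x^2) + (2 - 28·x + 64·x^2 + 96·x^3)·Dx + (-1 + x - 15·x^2 + 16·x^3 + 16·x^4)·Dx^2  (order 2).
h: a_k = 0, -36, -36, 120, 84, -8196/5, -7776/5, 625476/35, 571044/35, -1595704/7, …
ICs: h(0) = 0, h′(0) = -36.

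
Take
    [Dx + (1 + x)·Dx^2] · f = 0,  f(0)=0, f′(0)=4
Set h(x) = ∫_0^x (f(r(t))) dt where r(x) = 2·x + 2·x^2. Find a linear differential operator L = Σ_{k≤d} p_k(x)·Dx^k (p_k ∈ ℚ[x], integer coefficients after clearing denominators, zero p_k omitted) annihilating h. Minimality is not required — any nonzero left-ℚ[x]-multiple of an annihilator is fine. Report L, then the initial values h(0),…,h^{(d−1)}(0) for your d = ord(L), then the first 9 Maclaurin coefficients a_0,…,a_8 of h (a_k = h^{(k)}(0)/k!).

L = (4·x + 4·x^2)·Dx^2 + (1 + 4·x + 6·x^2 + 4·x^3)·Dx^3  (order 3).
h: a_k = 0, 0, 4, 0, -4/3, 8/5, -16/15, 0, 8/7, …
ICs: h(0) = 0, h′(0) = 0, h′′(0) = 8.

f: a_k = 0, 4, -2, 4/3, -1, 4/5, -2/3, 4/7, -1/2, …
Change of var in L_f (x↦r) gives L₀.
Integrate: L := L₀·Dx.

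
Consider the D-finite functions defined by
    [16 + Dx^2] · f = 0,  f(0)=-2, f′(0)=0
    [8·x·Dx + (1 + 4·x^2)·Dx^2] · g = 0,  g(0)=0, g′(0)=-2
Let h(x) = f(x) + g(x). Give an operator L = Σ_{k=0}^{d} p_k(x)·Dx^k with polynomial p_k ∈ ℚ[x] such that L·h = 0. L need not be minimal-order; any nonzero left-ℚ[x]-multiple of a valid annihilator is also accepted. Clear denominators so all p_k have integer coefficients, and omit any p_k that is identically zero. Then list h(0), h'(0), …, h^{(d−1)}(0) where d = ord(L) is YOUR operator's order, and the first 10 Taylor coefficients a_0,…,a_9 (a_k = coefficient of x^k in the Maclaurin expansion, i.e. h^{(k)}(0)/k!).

f: a_k = -2, 0, 16, 0, -64/3, 0, 512/45, 0, -1024/315, 0, …
g: a_k = 0, -2, 0, 8/3, 0, -32/5, 0, 128/7, 0, -512/9, …
h₀=f+g: left-lcm gives L₀, ord ≤ 4.
L = (-512·x + 5120·x^3 + 4096·x^5)·Dx + (16 + 512·x^2 + 2304·x^4 + 2048·x^6)·Dx^2 + (-32·x + 320·x^3 + 256·x^5)·Dx^3 + (1 + 32·x^2 + 144·x^4 + 128·x^6)·Dx^4  (order 4).
h: a_k = -2, -2, 16, 8/3, -64/3, -32/5, 512/45, 128/7, -1024/315, -512/9, …
ICs: h(0) = -2, h′(0) = -2, h′′(0) = 32, h′′′(0) = 16.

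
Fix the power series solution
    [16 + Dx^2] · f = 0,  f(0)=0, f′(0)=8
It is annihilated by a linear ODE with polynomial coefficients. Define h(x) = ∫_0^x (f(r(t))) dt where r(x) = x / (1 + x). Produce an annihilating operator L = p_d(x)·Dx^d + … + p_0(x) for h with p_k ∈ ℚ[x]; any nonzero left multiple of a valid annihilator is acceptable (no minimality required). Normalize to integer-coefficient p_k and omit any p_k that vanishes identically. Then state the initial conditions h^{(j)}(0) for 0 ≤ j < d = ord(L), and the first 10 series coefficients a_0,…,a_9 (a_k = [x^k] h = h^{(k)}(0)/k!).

L = 16·Dx + (2 + 6·x + 6·x^2 + 2·x^3)·Dx^2 + (1 + 4·x + 6·x^2 + 4·x^3 + x^4)·Dx^3  (order 3).
h: a_k = 0, 0, 4, -8/3, -10/3, 56/5, -772/45, 120/7, -2461/315, -5032/405, …
ICs: h(0) = 0, h′(0) = 0, h′′(0) = 8.

f: a_k = 0, 8, 0, -64/3, 0, 256/15, 0, -2048/315, 0, 4096/2835, …
h₀=f(r): pull back L_f along r ⇒ L₀.
h=∫₀ˣh₀: take L = L₀·Dx.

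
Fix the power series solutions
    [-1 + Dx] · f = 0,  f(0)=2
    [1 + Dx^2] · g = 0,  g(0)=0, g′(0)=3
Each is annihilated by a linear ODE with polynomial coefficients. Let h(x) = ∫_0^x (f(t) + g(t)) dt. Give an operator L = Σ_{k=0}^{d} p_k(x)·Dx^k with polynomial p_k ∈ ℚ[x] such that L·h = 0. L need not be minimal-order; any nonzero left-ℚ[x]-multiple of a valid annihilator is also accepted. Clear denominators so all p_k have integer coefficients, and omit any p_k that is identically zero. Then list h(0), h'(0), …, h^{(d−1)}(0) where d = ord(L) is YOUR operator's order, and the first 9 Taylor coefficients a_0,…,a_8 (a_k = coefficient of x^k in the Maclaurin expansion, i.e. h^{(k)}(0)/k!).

f: a_k = 2, 2, 1, 1/3, 1/12, 1/60, 1/360, 1/2520, 1/20160, …
g: a_k = 0, 3, 0, -1/2, 0, 1/40, 0, -1/1680, 0, …
L₀ := lclm(L_f,L_g); ord L₀ ≤ 1+2.
∫: right-multiply L₀ by Dx.
L = -Dx + Dx^2 - Dx^3 + Dx^4  (order 4).
h: a_k = 0, 2, 5/2, 1/3, -1/24, 1/60, 1/144, 1/2520, -1/40320, …
ICs: h(0) = 0, h′(0) = 2, h′′(0) = 5, h′′′(0) = 2.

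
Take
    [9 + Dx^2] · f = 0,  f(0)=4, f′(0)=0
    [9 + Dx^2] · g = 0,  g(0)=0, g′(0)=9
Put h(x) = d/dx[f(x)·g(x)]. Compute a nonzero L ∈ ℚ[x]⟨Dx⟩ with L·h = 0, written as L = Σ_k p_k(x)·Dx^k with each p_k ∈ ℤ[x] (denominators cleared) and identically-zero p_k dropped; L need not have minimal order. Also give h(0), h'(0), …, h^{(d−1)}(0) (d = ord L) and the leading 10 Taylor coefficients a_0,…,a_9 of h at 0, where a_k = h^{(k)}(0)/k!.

L = 36 + Dx^2  (order 2).
h: a_k = 36, 0, -648, 0, 1944, 0, -11664/5, 0, 52488/35, 0, …
ICs: h(0) = 36, h′(0) = 0.

f: a_k = 4, 0, -18, 0, 27/2, 0, -81/20, 0, 729/1120, 0, …
g: a_k = 0, 9, 0, -27/2, 0, 243/40, 0, -729/560, 0, 729/4480, …
L₀ := L_f ⊗_s L_g (sym. prod.), ord ≤ 4.
Differentiate: ansatz ord ≤ ord L₀ ⇒ L.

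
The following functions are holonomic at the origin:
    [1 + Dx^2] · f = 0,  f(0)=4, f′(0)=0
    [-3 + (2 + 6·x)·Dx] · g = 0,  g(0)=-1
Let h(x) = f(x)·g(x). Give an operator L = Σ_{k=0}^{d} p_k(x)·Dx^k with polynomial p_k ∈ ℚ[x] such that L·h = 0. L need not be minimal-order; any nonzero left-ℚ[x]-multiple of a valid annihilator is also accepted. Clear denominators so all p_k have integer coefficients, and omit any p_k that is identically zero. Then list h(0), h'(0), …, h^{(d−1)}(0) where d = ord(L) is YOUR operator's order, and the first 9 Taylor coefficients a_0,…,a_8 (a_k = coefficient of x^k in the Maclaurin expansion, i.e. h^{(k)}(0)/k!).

L = (31 + 24·x + 36·x^2) + (-12 - 36·x)·Dx + (4 + 24·x + 36·x^2)·Dx^2  (order 2).
h: a_k = -4, -6, 13/2, -15/4, 983/96, -1501/64, 618229/11520, -982601/7680, 810807791/2580480, …
ICs: h(0) = -4, h′(0) = -6.

f: a_k = 4, 0, -2, 0, 1/6, 0, -1/180, 0, 1/10080, …
g: a_k = -1, -3/2, 9/8, -27/16, 405/128, -1701/256, 15309/1024, -72171/2048, 2814669/32768, …
f·g: L₀ = L_f ⊗_s L_g, ord ≤ 2·1.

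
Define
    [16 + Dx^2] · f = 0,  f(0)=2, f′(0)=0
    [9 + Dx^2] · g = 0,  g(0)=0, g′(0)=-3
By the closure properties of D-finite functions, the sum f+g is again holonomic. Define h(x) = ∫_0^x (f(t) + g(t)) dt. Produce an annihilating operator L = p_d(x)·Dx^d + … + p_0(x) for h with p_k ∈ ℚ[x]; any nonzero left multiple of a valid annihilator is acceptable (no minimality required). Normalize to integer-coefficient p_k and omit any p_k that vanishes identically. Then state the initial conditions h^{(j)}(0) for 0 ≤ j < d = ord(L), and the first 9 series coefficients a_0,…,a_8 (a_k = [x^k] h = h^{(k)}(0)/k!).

f: a_k = 2, 0, -16, 0, 64/3, 0, -512/45, 0, 1024/315, …
g: a_k = 0, -3, 0, 9/2, 0, -81/40, 0, 243/560, 0, …
f+g: L₀ = lclm(L_f,L_g), ord ≤ 2+2.
h=∫h₀ ⇒ L = L₀·Dx.
L = 144·Dx + 25·Dx^3 + Dx^5  (order 5).
h: a_k = 0, 2, -3/2, -16/3, 9/8, 64/15, -27/80, -512/315, 243/4480, …
ICs: h(0) = 0, h′(0) = 2, h′′(0) = -3, h′′′(0) = -32, h′′′′(0) = 27.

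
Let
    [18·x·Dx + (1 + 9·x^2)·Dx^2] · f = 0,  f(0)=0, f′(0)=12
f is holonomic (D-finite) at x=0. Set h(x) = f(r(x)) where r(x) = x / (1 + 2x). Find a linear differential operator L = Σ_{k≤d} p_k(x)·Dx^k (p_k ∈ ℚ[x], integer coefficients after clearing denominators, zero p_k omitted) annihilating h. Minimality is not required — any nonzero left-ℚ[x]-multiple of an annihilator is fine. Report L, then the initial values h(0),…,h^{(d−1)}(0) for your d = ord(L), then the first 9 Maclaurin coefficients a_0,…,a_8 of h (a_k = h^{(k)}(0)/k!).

L = (4 + 26·x)·Dx + (1 + 4·x + 13·x^2)·Dx^2  (order 2).
h: a_k = 0, 12, -24, 12, 120, -2388/5, 552, 17796/7, -14280, …
ICs: h(0) = 0, h′(0) = 12.

f: a_k = 0, 12, 0, -36, 0, 972/5, 0, -8748/7, 0, …
f∘r: x↦r, Dx↦Dx/r' in L_f ⇒ L₀.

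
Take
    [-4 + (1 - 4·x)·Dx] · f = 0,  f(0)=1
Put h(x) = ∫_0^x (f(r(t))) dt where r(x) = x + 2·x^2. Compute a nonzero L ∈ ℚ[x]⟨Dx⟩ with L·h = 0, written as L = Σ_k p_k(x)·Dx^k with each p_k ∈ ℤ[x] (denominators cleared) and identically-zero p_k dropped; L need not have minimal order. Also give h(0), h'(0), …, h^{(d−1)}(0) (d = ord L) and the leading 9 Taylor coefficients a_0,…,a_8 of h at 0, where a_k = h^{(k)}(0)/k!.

L = (4 + 16·x)·Dx + (-1 + 4·x + 8·x^2)·Dx^2  (order 2).
h: a_k = 0, 1, 2, 8, 32, 704/5, 640, 20992/7, 14336, …
ICs: h(0) = 0, h′(0) = 1.

f: a_k = 1, 4, 16, 64, 256, 1024, 4096, 16384, 65536, …
Substitute x→r, Dx→(1/r')Dx; clear ⇒ L₀.
h=∫₀ˣh₀: take L = L₀·Dx.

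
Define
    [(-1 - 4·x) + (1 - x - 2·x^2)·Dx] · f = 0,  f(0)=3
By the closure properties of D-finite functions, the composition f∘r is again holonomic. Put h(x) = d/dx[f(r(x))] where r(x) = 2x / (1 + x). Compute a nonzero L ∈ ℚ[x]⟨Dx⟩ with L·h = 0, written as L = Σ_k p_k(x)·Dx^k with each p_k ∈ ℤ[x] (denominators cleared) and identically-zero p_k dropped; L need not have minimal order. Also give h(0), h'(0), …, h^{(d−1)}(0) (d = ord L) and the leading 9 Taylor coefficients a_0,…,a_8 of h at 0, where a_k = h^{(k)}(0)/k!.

L = (10 + 54·x + 270·x^2 + 162·x^3) + (-1 - 10·x + 90·x^3 + 81·x^4)·Dx  (order 1).
h: a_k = 6, 60, 162, 1080, 2430, 14580, 30618, 174960, 354294, …
ICs: h(0) = 6.

f: a_k = 3, 3, 9, 15, 33, 63, 129, 255, 513, …
Change of var in L_f (x↦r) gives L₀.
h=h₀': d/dx-closure on L₀ ⇒ L.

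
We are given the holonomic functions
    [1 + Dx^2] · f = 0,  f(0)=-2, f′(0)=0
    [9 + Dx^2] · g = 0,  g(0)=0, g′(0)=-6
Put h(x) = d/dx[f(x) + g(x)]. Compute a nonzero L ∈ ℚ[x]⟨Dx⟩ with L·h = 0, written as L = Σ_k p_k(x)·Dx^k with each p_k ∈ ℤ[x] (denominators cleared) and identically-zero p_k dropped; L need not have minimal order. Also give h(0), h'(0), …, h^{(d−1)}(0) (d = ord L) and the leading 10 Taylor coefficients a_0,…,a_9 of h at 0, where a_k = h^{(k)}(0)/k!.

L = 9 + 10·Dx^2 + Dx^4  (order 4).
h: a_k = -6, 2, 27, -1/3, -81/4, 1/60, 243/40, -1/2520, -2187/2240, 1/181440, …
ICs: h(0) = -6, h′(0) = 2, h′′(0) = 54, h′′′(0) = -2.

f: a_k = -2, 0, 1, 0, -1/12, 0, 1/360, 0, -1/20160, 0, …
g: a_k = 0, -6, 0, 9, 0, -81/20, 0, 243/280, 0, -243/2240, …
Sum ⇒ L₀ = lclm(L_f,L_g) in ℚ(x)⟨Dx⟩.
Derive L from L₀ (diff closure).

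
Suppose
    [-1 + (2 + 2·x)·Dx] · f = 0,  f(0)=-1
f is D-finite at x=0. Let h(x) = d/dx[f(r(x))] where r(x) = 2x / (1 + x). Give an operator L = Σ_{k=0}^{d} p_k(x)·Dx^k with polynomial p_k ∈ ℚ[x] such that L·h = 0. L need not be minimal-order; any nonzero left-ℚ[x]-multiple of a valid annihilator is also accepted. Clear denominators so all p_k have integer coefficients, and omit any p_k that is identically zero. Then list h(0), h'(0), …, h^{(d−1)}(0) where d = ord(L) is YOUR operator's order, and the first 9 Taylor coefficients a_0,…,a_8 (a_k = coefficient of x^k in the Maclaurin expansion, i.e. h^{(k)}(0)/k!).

f: a_k = -1, -1/2, 1/8, -1/16, 5/128, -7/256, 21/1024, -33/2048, 429/32768, …
L₀ from L_f via x↦r, Dx↦r'^{-1}Dx.
h₀' ⇒ L via d/dx closure of L₀.
L = (-3 - 6·x) + (-1 - 4·x - 3·x^2)·Dx  (order 1).
h: a_k = -1, 3, -15/2, 37/2, -375/8, 981/8, -5271/16, 14445/16, -321291/128, …
ICs: h(0) = -1.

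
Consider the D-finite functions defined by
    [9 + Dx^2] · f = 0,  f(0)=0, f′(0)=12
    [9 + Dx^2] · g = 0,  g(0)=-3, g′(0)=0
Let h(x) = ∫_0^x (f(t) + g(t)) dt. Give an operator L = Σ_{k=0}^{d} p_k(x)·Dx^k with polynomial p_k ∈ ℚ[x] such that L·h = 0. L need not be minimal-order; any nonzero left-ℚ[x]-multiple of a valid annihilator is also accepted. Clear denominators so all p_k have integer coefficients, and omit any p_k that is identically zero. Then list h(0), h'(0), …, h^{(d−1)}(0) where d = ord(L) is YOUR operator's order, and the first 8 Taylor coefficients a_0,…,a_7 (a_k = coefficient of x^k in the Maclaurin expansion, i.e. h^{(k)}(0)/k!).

L = 9·Dx + Dx^3  (order 3).
h: a_k = 0, -3, 6, 9/2, -9/2, -81/40, 27/20, 243/560, …
ICs: h(0) = 0, h′(0) = -3, h′′(0) = 12.

f: a_k = 0, 12, 0, -18, 0, 81/10, 0, -243/140, …
g: a_k = -3, 0, 27/2, 0, -81/8, 0, 243/80, 0, …
f+g: L₀ = lclm(L_f,L_g), ord ≤ 2+2.
h=∫₀ˣh₀: take L = L₀·Dx.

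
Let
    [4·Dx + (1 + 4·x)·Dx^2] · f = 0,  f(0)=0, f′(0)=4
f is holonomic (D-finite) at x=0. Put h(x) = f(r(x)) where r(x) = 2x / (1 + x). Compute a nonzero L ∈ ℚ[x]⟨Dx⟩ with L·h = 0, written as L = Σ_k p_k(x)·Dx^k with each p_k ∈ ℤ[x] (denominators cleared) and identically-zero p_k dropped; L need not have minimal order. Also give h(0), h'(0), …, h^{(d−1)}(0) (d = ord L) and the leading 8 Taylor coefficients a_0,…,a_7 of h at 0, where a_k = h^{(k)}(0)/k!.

L = (10 + 18·x)·Dx + (1 + 10·x + 9·x^2)·Dx^2  (order 2).
h: a_k = 0, 8, -40, 728/3, -1640, 59048/5, -265720/3, 4782968/7, …
ICs: h(0) = 0, h′(0) = 8.

f: a_k = 0, 4, -8, 64/3, -64, 1024/5, -2048/3, 16384/7, …
Change of var in L_f (x↦r) gives L₀.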